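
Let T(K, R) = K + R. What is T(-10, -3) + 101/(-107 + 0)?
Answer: -1492/107 ≈ -13.944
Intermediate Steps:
T(-10, -3) + 101/(-107 + 0) = (-10 - 3) + 101/(-107 + 0) = -13 + 101/(-107) = -13 + 101*(-1/107) = -13 - 101/107 = -1492/107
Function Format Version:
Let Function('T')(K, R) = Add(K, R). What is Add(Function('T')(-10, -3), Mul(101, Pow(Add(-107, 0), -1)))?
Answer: Rational(-1492, 107) ≈ -13.944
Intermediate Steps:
Add(Function('T')(-10, -3), Mul(101, Pow(Add(-107, 0), -1))) = Add(Add(-10, -3), Mul(101, Pow(Add(-107, 0), -1))) = Add(-13, Mul(101, Pow(-107, -1))) = Add(-13, Mul(101, Rational(-1, 107))) = Add(-13, Rational(-101, 107)) = Rational(-1492, 107)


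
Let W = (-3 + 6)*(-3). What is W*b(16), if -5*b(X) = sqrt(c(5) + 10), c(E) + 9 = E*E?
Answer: 9*sqrt(26)/5 ≈ 9.1782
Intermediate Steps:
W = -9 (W = 3*(-3) = -9)
c(E) = -9 + E**2 (c(E) = -9 + E*E = -9 + E**2)
b(X) = -sqrt(26)/5 (b(X) = -sqrt((-9 + 5**2) + 10)/5 = -sqrt((-9 + 25) + 10)/5 = -sqrt(16 + 10)/5 = -sqrt(26)/5)
W*b(16) = -(-9)*sqrt(26)/5 = 9*sqrt(26)/5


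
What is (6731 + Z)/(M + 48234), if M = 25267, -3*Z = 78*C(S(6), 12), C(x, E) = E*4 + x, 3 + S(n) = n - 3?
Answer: 5483/73501 ≈ 0.074598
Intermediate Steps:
S(n) = -6 + n (S(n) = -3 + (n - 3) = -3 + (-3 + n) = -6 + n)
C(x, E) = x + 4*E (C(x, E) = 4*E + x = x + 4*E)
Z = -1248 (Z = -26*((-6 + 6) + 4*12) = -26*(0 + 48) = -26*48 = -⅓*3744 = -1248)
(6731 + Z)/(M + 48234) = (6731 - 1248)/(25267 + 48234) = 5483/73501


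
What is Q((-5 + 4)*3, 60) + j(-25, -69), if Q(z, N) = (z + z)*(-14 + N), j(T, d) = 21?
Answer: -255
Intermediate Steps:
Q(z, N) = 2*z*(-14 + N) (Q(z, N) = (2*z)*(-14 + N) = 2*z*(-14 + N))
Q((-5 + 4)*3, 60) + j(-25, -69) = 2*((-5 + 4)*3)*(-14 + 60) + 21 = 2*(-1*3)*46 + 21 = 2*(-3)*46 + 21 = -276 + 21 = -255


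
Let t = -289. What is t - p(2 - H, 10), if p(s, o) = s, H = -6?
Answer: -297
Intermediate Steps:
t - p(2 - H, 10) = -289 - (2 - 1*(-6)) = -289 - (2 + 6) = -289 - 1*8 = -289 - 8 = -297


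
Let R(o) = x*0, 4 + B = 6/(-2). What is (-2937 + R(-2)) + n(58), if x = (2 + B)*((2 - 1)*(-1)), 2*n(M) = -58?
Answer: -2966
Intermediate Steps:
B = -7 (B = -4 + 6/(-2) = -4 + 6*(-½) = -4 - 3 = -7)
n(M) = -29 (n(M) = (½)*(-58) = -29)
x = 5 (x = (2 - 7)*((2 - 1)*(-1)) = -5*(-1) = 5)
R(o) = 0 (R(o) = 5*0 = 0)
(-2937 + R(-2)) + n(58) = (-2937 + 0) - 29 = -2937 - 29 = -2966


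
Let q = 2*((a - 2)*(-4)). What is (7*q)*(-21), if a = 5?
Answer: 3528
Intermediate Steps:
q = -24 (q = 2*((5 - 2)*(-4)) = 2*(3*(-4)) = 2*(-12) = -24)
(7*q)*(-21) = (7*(-24))*(-21) = -168*(-21) = 3528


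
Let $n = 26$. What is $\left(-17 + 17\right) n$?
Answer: $0$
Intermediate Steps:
$\left(-17 + 17\right) n = \left(-17 + 17\right) 26 = 0 \cdot 26 = 0$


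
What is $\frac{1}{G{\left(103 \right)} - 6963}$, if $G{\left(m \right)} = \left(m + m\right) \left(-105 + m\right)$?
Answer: $- \frac{1}{7375} \approx -0.00013559$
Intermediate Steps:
$G{\left(m \right)} = 2 m \left(-105 + m\right)$
$\frac{1}{G{\left(103 \right)} - 6963} = \frac{1}{2 \cdot 103 \left(-105 + 103\right) - 6963} = \frac{1}{2 \cdot 103 \left(-2\right) - 6963} = \frac{1}{-412 - 6963} = \frac{1}{-7375} = - \frac{1}{7375}$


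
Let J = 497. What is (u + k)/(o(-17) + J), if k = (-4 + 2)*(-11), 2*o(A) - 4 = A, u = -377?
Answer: -710/981 ≈ -0.72375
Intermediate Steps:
o(A) = 2 + A/2
k = 22 (k = -2*(-11) = 22)
(u + k)/(o(-17) + J) = (-377 + 22)/((2 + (½)*(-17)) + 497) = -355/((2 - 17/2) + 497) = -355/(-13/2 + 497) = -355/981/2 = -355*2/981 = -710/981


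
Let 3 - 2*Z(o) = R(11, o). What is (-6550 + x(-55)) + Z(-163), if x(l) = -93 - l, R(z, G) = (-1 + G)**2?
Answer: -40069/2 ≈ -20035.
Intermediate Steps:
Z(o) = 3/2 - (-1 + o)**2/2
(-6550 + x(-55)) + Z(-163) = (-6550 + (-93 - 1*(-55))) + (3/2 - (-1 - 163)**2/2) = (-6550 + (-93 + 55)) + (3/2 - 1/2*(-164)**2) = (-6550 - 38) + (3/2 - 1/2*26896) = -6588 + (3/2 - 13448) = -6588 - 26893/2 = -40069/2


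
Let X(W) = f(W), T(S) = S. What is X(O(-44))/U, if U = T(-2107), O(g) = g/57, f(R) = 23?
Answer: -23/2107 ≈ -0.010916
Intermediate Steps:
O(g) = g/57 (O(g) = g*(1/57) = g/57)
X(W) = 23
U = -2107
X(O(-44))/U = 23/(-2107) = 23*(-1/2107) = -23/2107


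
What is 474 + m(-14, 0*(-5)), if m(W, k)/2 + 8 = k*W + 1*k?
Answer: 458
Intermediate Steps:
m(W, k) = -16 + 2*k + 2*W*k (m(W, k) = -16 + 2*(k*W + 1*k) = -16 + 2*(W*k + k) = -16 + 2*(k + W*k) = -16 + (2*k + 2*W*k) = -16 + 2*k + 2*W*k)
474 + m(-14, 0*(-5)) = 474 + (-16 + 2*(0*(-5)) + 2*(-14)*(0*(-5))) = 474 + (-16 + 2*0 + 2*(-14)*0) = 474 + (-16 + 0 + 0) = 474 - 16 = 458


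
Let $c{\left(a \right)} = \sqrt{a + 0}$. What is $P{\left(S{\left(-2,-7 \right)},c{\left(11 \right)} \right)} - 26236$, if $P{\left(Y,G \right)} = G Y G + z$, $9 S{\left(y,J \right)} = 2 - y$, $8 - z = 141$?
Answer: $- \frac{237277}{9} \approx -26364.0$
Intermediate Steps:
$z = -133$ ($z = 8 - 141 = -133$)
$c{\left(a \right)} = \sqrt{a}$
$S{\left(y,J \right)} = \frac{2}{9} - \frac{y}{9}$ ($S{\left(y,J \right)} = \frac{2 - y}{9} = \frac{2}{9} - \frac{y}{9}$)
$P{\left(Y,G \right)} = -133 + Y G^{2}$ ($P{\left(Y,G \right)} = G Y G - 133 = Y G^{2} - 133 = -133 + Y G^{2}$)
$P{\left(S{\left(-2,-7 \right)},c{\left(11 \right)} \right)} - 26236 = \left(-133 + \left(\frac{2}{9} - - \frac{2}{9}\right) \left(\sqrt{11}\right)^{2}\right) - 26236 = \left(-133 + \left(\frac{2}{9} + \frac{2}{9}\right) 11\right) - 26236 = \left(-133 + \frac{4}{9} \cdot 11\right) - 26236 = \left(-133 + \frac{44}{9}\right) - 26236 = - \frac{1153}{9} - 26236 = - \frac{237277}{9}$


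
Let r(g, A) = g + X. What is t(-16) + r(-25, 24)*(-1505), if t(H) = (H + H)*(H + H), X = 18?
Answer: 11559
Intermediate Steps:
r(g, A) = 18 + g (r(g, A) = g + 18 = 18 + g)
t(H) = 4*H² (t(H) = (2*H)*(2*H) = 4*H²)
t(-16) + r(-25, 24)*(-1505) = 4*(-16)² + (18 - 25)*(-1505) = 4*256 - 7*(-1505) = 1024 + 10535 = 11559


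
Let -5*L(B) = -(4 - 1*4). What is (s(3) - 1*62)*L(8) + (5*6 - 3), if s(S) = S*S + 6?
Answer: 27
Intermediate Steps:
s(S) = 6 + S² (s(S) = S² + 6 = 6 + S²)
L(B) = 0 (L(B) = -(-1)*(4 - 1*4)/5 = -(-1)*(4 - 4)/5 = -(-1)*0/5 = -⅕*0 = 0)
(s(3) - 1*62)*L(8) + (5*6 - 3) = ((6 + 3²) - 1*62)*0 + (5*6 - 3) = ((6 + 9) - 62)*0 + (30 - 3) = (15 - 62)*0 + 27 = -47*0 + 27 = 0 + 27 = 27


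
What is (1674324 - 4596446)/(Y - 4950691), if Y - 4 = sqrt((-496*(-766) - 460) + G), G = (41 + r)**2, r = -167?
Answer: 4822170465938/8169767125539 + 99352148*sqrt(38)/8169767125539 ≈ 0.59032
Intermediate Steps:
G = 15876 (G = (41 - 167)**2 = (-126)**2 = 15876)
Y = 4 + 102*sqrt(38) (Y = 4 + sqrt((-496*(-766) - 460) + 15876) = 4 + sqrt((379936 - 460) + 15876) = 4 + sqrt(379476 + 15876) = 4 + sqrt(395352) = 4 + 102*sqrt(38) ≈ 632.77)
(1674324 - 4596446)/(Y - 4950691) = (1674324 - 4596446)/((4 + 102*sqrt(38)) - 4950691) = -2922122/(-4950687 + 102*sqrt(38))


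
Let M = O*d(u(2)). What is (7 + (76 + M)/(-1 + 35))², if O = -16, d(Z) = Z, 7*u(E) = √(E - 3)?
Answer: 1207737/14161 - 2512*I/2023 ≈ 85.286 - 1.2417*I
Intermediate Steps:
u(E) = √(-3 + E)/7 (u(E) = √(E - 3)/7 = √(-3 + E)/7)
M = -16*I/7 (M = -16*√(-3 + 2)/7 = -16*√(-1)/7 = -16*I/7 ≈ -2.2857*I)
(7 + (76 + M)/(-1 + 35))² = (7 + (76 - 16*I/7)/(-1 + 35))² = (7 + (76 - 16*I/7)/34)² = (7 + (76 - 16*I/7)*(1/34))² = (7 + (38/17 - 8*I/119))² = (157/17 - 8*I/119)²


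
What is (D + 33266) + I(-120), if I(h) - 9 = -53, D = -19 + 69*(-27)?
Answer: 31340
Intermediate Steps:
D = -1882 (D = -19 - 1863 = -1882)
I(h) = -44 (I(h) = 9 - 53 = -44)
(D + 33266) + I(-120) = (-1882 + 33266) - 44 = 31384 - 44 = 31340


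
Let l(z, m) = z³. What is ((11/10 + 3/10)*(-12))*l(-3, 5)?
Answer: 2268/5 ≈ 453.60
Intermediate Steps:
((11/10 + 3/10)*(-12))*l(-3, 5) = ((11/10 + 3/10)*(-12))*(-3)³ = ((11*(⅒) + 3*(⅒))*(-12))*(-27) = ((11/10 + 3/10)*(-12))*(-27) = ((7/5)*(-12))*(-27) = -84/5*(-27) = 2268/5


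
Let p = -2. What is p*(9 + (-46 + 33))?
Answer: 8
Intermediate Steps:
p*(9 + (-46 + 33)) = -2*(9 + (-46 + 33)) = -2*(9 - 13) = -2*(-4) = 8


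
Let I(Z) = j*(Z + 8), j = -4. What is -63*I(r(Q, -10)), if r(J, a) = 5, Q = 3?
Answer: 3276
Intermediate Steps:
I(Z) = -32 - 4*Z (I(Z) = -4*(Z + 8) = -4*(8 + Z) = -32 - 4*Z)
-63*I(r(Q, -10)) = -63*(-32 - 4*5) = -63*(-32 - 20) = -63*(-52) = 3276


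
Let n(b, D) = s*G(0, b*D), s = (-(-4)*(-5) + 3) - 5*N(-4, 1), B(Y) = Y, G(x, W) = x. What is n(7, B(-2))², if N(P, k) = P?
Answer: 0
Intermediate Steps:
s = 3 (s = (-(-4)*(-5) + 3) - 5*(-4) = (-4*5 + 3) + 20 = (-20 + 3) + 20 = -17 + 20 = 3)
n(b, D) = 0 (n(b, D) = 3*0 = 0)
n(7, B(-2))² = 0² = 0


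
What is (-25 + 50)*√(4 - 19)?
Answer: 25*I*√15 ≈ 96.825*I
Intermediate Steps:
(-25 + 50)*√(4 - 19) = 25*√(-15) = 25*(I*√15) = 25*I*√15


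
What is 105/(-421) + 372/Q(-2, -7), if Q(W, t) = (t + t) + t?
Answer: -52939/2947 ≈ -17.964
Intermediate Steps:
Q(W, t) = 3*t (Q(W, t) = 2*t + t = 3*t)
105/(-421) + 372/Q(-2, -7) = 105/(-421) + 372/((3*(-7))) = 105*(-1/421) + 372/(-21) = -105/421 + 372*(-1/21) = -105/421 - 124/7 = -52939/2947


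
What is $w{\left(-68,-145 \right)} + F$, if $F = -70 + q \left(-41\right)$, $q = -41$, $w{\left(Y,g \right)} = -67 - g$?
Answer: $1689$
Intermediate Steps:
$F = 1611$ ($F = -70 - -1681 = -70 + 1681 = 1611$)
$w{\left(-68,-145 \right)} + F = \left(-67 - -145\right) + 1611 = \left(-67 + 145\right) + 1611 = 78 + 1611 = 1689$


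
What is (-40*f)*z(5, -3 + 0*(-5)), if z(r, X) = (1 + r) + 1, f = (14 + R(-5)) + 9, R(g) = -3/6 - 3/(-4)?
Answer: -6510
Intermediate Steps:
R(g) = ¼ (R(g) = -3*⅙ - 3*(-¼) = -½ + ¾ = ¼)
f = 93/4 (f = (14 + ¼) + 9 = 57/4 + 9 = 93/4 ≈ 23.250)
z(r, X) = 2 + r
(-40*f)*z(5, -3 + 0*(-5)) = (-40*93/4)*(2 + 5) = -930*7 = -6510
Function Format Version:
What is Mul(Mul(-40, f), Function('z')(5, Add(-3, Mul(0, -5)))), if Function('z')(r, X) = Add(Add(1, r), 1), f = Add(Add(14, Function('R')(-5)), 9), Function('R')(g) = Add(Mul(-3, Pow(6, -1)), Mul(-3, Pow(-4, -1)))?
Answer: -6510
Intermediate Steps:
Function('R')(g) = Rational(1, 4) (Function('R')(g) = Add(Mul(-3, Rational(1, 6)), Mul(-3, Rational(-1, 4))) = Add(Rational(-1, 2), Rational(3, 4)) = Rational(1, 4))
f = Rational(93, 4) (f = Add(Add(14, Rational(1, 4)), 9) = Add(Rational(57, 4), 9) = Rational(93, 4) ≈ 23.250)
Function('z')(r, X) = Add(2, r)
Mul(Mul(-40, f), Function('z')(5, Add(-3, Mul(0, -5)))) = Mul(Mul(-40, Rational(93, 4)), Add(2, 5)) = Mul(-930, 7) = -6510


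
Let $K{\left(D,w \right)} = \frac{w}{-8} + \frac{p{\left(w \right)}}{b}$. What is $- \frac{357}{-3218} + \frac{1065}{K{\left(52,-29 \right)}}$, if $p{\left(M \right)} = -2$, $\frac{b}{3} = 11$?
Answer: $\frac{905108817}{3028138} \approx 298.9$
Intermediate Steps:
$b = 33$ ($b = 3 \cdot 11 = 33$)
$K{\left(D,w \right)} = - \frac{2}{33} - \frac{w}{8}$ ($K{\left(D,w \right)} = \frac{w}{-8} - \frac{2}{33} = w \left(- \frac{1}{8}\right) - \frac{2}{33} = - \frac{w}{8} - \frac{2}{33} = - \frac{2}{33} - \frac{w}{8}$)
$- \frac{357}{-3218} + \frac{1065}{K{\left(52,-29 \right)}} = - \frac{357}{-3218} + \frac{1065}{- \frac{2}{33} - - \frac{29}{8}} = \left(-357\right) \left(- \frac{1}{3218}\right) + \frac{1065}{- \frac{2}{33} + \frac{29}{8}} = \frac{357}{3218} + \frac{1065}{\frac{941}{264}} = \frac{357}{3218} + 1065 \cdot \frac{264}{941} = \frac{357}{3218} + \frac{281160}{941} = \frac{905108817}{3028138}$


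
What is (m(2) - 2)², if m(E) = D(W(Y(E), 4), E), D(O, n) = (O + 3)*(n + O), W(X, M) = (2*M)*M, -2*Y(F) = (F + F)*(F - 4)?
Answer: 1411344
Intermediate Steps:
Y(F) = -F*(-4 + F) (Y(F) = -(F + F)*(F - 4)/2 = -2*F*(-4 + F)/2 = -F*(-4 + F))
W(X, M) = 2*M²
D(O, n) = (3 + O)*(O + n)
m(E) = 1120 + 35*E (m(E) = (2*4²)² + 3*(2*4²) + 3*E + (2*4²)*E = (2*16)² + 3*(2*16) + 3*E + (2*16)*E = 32² + 3*32 + 3*E + 32*E = 1024 + 96 + 3*E + 32*E = 1120 + 35*E)
(m(2) - 2)² = ((1120 + 35*2) - 2)² = ((1120 + 70) - 2)² = (1190 - 2)² = 1188² = 1411344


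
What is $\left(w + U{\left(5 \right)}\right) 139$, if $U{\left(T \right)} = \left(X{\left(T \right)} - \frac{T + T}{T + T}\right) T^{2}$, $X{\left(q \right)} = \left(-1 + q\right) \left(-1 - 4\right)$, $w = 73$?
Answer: $-62828$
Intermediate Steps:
$X{\left(q \right)} = 5 - 5 q$ ($X{\left(q \right)} = \left(-1 + q\right) \left(-5\right) = 5 - 5 q$)
$U{\left(T \right)} = T^{2} \left(4 - 5 T\right)$ ($U{\left(T \right)} = \left(\left(5 - 5 T\right) - \frac{T + T}{T + T}\right) T^{2} = \left(\left(5 - 5 T\right) - \frac{2 T}{2 T}\right) T^{2} = \left(\left(5 - 5 T\right) - 2 T \frac{1}{2 T}\right) T^{2} = \left(\left(5 - 5 T\right) - 1\right) T^{2} = \left(4 - 5 T\right) T^{2} = T^{2} \left(4 - 5 T\right)$)
$\left(w + U{\left(5 \right)}\right) 139 = \left(73 + 5^{2} \left(4 - 25\right)\right) 139 = \left(73 + 25 \left(4 - 25\right)\right) 139 = \left(73 + 25 \left(-21\right)\right) 139 = \left(73 - 525\right) 139 = \left(-452\right) 139 = -62828$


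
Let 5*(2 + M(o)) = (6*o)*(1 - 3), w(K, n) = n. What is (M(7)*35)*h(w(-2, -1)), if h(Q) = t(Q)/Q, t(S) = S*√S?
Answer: -658*I ≈ -658.0*I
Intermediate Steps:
t(S) = S^(3/2)
M(o) = -2 - 12*o/5 (M(o) = -2 + ((6*o)*(1 - 3))/5 = -2 + ((6*o)*(-2))/5 = -2 + (-12*o)/5 = -2 - 12*o/5)
h(Q) = √Q (h(Q) = Q^(3/2)/Q = √Q)
(M(7)*35)*h(w(-2, -1)) = ((-2 - 12/5*7)*35)*√(-1) = ((-2 - 84/5)*35)*I = (-94/5*35)*I = -658*I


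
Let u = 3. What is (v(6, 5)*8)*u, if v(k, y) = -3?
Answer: -72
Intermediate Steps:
(v(6, 5)*8)*u = -3*8*3 = -24*3 = -72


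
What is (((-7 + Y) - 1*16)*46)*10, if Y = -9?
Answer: -14720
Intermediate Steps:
(((-7 + Y) - 1*16)*46)*10 = (((-7 - 9) - 1*16)*46)*10 = ((-16 - 16)*46)*10 = -32*46*10 = -1472*10 = -14720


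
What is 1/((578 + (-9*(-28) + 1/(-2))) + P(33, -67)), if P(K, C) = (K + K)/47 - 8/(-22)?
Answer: 1034/859531 ≈ 0.0012030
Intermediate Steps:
P(K, C) = 4/11 + 2*K/47 (P(K, C) = (2*K)*(1/47) - 8*(-1/22) = 2*K/47 + 4/11 = 4/11 + 2*K/47)
1/((578 + (-9*(-28) + 1/(-2))) + P(33, -67)) = 1/((578 + (-9*(-28) + 1/(-2))) + (4/11 + (2/47)*33)) = 1/((578 + (252 - 1/2)) + (4/11 + 66/47)) = 1/((578 + 503/2) + 914/517) = 1/(1659/2 + 914/517) = 1/(859531/1034) = 1034/859531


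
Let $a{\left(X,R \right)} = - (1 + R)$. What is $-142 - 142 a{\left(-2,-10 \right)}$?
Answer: $-1420$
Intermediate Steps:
$a{\left(X,R \right)} = -1 - R$
$-142 - 142 a{\left(-2,-10 \right)} = -142 - 142 \left(-1 - -10\right) = -142 - 142 \left(-1 + 10\right) = -142 - 1278 = -1420$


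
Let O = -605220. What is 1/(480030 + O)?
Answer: -1/125190 ≈ -7.9879e-6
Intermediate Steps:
1/(480030 + O) = 1/(480030 - 605220) = 1/(-125190) = -1/125190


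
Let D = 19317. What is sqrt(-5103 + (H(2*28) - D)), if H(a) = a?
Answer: 2*I*sqrt(6091) ≈ 156.09*I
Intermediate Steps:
sqrt(-5103 + (H(2*28) - D)) = sqrt(-5103 + (2*28 - 1*19317)) = sqrt(-5103 + (56 - 19317)) = sqrt(-5103 - 19261) = sqrt(-24364) = 2*I*sqrt(6091)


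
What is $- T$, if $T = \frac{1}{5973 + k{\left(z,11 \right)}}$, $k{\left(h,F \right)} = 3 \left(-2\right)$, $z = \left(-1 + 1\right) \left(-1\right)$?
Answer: $- \frac{1}{5967} \approx -0.00016759$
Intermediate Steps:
$z = 0$ ($z = 0 \left(-1\right) = 0$)
$k{\left(h,F \right)} = -6$
$T = \frac{1}{5967}$ ($T = \frac{1}{5973 - 6} = \frac{1}{5967} \approx 0.00016759$)
$- T = \left(-1\right) \frac{1}{5967} = - \frac{1}{5967}$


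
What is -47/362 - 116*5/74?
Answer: -106719/13394 ≈ -7.9677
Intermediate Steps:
-47/362 - 116*5/74 = -47*1/362 - 580*1/74 = -47/362 - 290/37 = -106719/13394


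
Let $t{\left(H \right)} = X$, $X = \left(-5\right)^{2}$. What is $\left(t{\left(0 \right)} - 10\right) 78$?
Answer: $1170$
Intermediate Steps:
$X = 25$
$t{\left(H \right)} = 25$
$\left(t{\left(0 \right)} - 10\right) 78 = \left(25 - 10\right) 78 = 15 \cdot 78 = 1170$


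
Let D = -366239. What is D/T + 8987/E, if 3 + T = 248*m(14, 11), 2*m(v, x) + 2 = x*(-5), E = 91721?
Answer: 33655354396/648559191 ≈ 51.893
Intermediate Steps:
m(v, x) = -1 - 5*x/2 (m(v, x) = -1 + (x*(-5))/2 = -1 + (-5*x)/2 = -1 - 5*x/2)
T = -7071 (T = -3 + 248*(-1 - 5/2*11) = -3 + 248*(-1 - 55/2) = -3 + 248*(-57/2) = -3 - 7068 = -7071)
D/T + 8987/E = -366239/(-7071) + 8987/91721 = -366239*(-1/7071) + 8987*(1/91721) = 366239/7071 + 8987/91721 = 33655354396/648559191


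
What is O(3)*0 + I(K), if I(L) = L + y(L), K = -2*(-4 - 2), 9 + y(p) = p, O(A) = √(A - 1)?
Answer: 15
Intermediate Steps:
O(A) = √(-1 + A)
y(p) = -9 + p
K = 12 (K = -2*(-6) = 12)
I(L) = -9 + 2*L (I(L) = L + (-9 + L) = -9 + 2*L)
O(3)*0 + I(K) = √(-1 + 3)*0 + (-9 + 2*12) = √2*0 + (-9 + 24) = 0 + 15 = 15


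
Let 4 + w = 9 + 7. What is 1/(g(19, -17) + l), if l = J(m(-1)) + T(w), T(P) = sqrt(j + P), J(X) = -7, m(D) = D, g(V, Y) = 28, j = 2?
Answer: 3/61 - sqrt(14)/427 ≈ 0.040418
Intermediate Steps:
w = 12 (w = -4 + (9 + 7) = -4 + 16 = 12)
T(P) = sqrt(2 + P)
l = -7 + sqrt(14) (l = -7 + sqrt(2 + 12) = -7 + sqrt(14) ≈ -3.2583)
1/(g(19, -17) + l) = 1/(28 + (-7 + sqrt(14))) = 1/(21 + sqrt(14))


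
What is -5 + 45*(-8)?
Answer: -365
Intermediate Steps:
-5 + 45*(-8) = -5 - 360 = -365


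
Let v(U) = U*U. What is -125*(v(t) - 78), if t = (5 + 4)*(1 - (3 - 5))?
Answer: -81375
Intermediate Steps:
t = 27 (t = 9*(1 - 1*(-2)) = 9*(1 + 2) = 9*3 = 27)
v(U) = U²
-125*(v(t) - 78) = -125*(27² - 78) = -125*(729 - 78) = -125*651 = -81375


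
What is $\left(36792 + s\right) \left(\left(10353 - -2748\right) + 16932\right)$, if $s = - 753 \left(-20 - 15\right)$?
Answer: $1896493851$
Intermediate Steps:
$s = 26355$ ($s = - 753 \left(-20 - 15\right) = \left(-753\right) \left(-35\right) = 26355$)
$\left(36792 + s\right) \left(\left(10353 - -2748\right) + 16932\right) = \left(36792 + 26355\right) \left(\left(10353 - -2748\right) + 16932\right) = 63147 \left(\left(10353 + 2748\right) + 16932\right) = 63147 \left(13101 + 16932\right) = 63147 \cdot 30033 = 1896493851$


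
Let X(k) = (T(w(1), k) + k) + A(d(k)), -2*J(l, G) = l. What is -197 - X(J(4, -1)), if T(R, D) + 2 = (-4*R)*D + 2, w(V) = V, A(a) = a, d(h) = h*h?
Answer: -207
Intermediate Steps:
d(h) = h**2
J(l, G) = -l/2
T(R, D) = -4*D*R (T(R, D) = -2 + ((-4*R)*D + 2) = -2 + (-4*D*R + 2) = -2 + (2 - 4*D*R) = -4*D*R)
X(k) = k**2 - 3*k (X(k) = (-4*k*1 + k) + k**2 = (-4*k + k) + k**2 = -3*k + k**2 = k**2 - 3*k)
-197 - X(J(4, -1)) = -197 - (-1/2*4)*(-3 - 1/2*4) = -197 - (-2)*(-3 - 2) = -197 - (-2)*(-5) = -197 - 1*10 = -197 - 10 = -207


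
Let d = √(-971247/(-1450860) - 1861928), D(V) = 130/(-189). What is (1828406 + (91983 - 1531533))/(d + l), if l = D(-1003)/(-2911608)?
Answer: 840835685277512215200/17042622063744941915182675349 - 14719336497522307804608*I*√108870756565847955/17042622063744941915182675349 ≈ 4.9337e-8 - 284.98*I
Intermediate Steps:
D(V) = -130/189 (D(V) = 130*(-1/189) = -130/189)
d = I*√108870756565847955/241810 (d = √(-971247*(-1/1450860) - 1861928) = √(323749/483620 - 1861928) = √(-900465295611/483620) = I*√108870756565847955/241810 ≈ 1364.5*I)
l = 65/275146956 (l = -130/189/(-2911608) = -130/189*(-1/2911608) = 65/275146956 ≈ 2.3624e-7)
(1828406 + (91983 - 1531533))/(d + l) = (1828406 + (91983 - 1531533))/(I*√108870756565847955/241810 + 65/275146956) = (1828406 - 1439550)/(65/275146956 + I*√108870756565847955/241810) = 388856/(65/275146956 + I*√108870756565847955/241810)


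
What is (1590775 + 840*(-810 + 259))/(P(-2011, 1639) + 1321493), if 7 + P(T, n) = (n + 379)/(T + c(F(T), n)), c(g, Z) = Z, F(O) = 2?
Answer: 209795910/245795387 ≈ 0.85354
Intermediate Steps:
P(T, n) = -7 + (379 + n)/(T + n) (P(T, n) = -7 + (n + 379)/(T + n) = -7 + (379 + n)/(T + n))
(1590775 + 840*(-810 + 259))/(P(-2011, 1639) + 1321493) = (1590775 + 840*(-810 + 259))/((379 - 7*(-2011) - 6*1639)/(-2011 + 1639) + 1321493) = (1590775 + 840*(-551))/((379 + 14077 - 9834)/(-372) + 1321493) = (1590775 - 462840)/(-1/372*4622 + 1321493) = 1127935/(-2311/186 + 1321493) = 1127935/(245795387/186) = 1127935*(186/245795387) = 209795910/245795387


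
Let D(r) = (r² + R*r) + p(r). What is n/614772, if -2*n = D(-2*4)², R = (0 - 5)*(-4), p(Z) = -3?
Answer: -1089/136616 ≈ -0.0079712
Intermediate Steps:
R = 20 (R = -5*(-4) = 20)
D(r) = -3 + r² + 20*r (D(r) = (r² + 20*r) - 3 = -3 + r² + 20*r)
n = -9801/2 (n = -(-3 + (-2*4)² + 20*(-2*4))²/2 = -(-3 + (-8)² + 20*(-8))²/2 = -(-3 + 64 - 160)²/2 = -½*(-99)² = -½*9801 = -9801/2 ≈ -4900.5)
n/614772 = -9801/2/614772 = -9801/2*1/614772 = -1089/136616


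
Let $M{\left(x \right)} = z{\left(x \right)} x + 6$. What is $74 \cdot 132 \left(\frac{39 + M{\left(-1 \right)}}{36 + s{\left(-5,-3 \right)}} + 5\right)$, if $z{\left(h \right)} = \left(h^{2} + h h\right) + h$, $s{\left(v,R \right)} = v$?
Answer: $\frac{1943832}{31} \approx 62704.0$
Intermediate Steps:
$z{\left(h \right)} = h + 2 h^{2}$ ($z{\left(h \right)} = \left(h^{2} + h^{2}\right) + h = 2 h^{2} + h = h + 2 h^{2}$)
$M{\left(x \right)} = 6 + x^{2} \left(1 + 2 x\right)$ ($M{\left(x \right)} = x \left(1 + 2 x\right) x + 6 = x^{2} \left(1 + 2 x\right) + 6 = 6 + x^{2} \left(1 + 2 x\right)$)
$74 \cdot 132 \left(\frac{39 + M{\left(-1 \right)}}{36 + s{\left(-5,-3 \right)}} + 5\right) = 74 \cdot 132 \left(\frac{39 + \left(6 + \left(-1\right)^{2} \left(1 + 2 \left(-1\right)\right)\right)}{36 - 5} + 5\right) = 9768 \left(\frac{39 + \left(6 + 1 \left(1 - 2\right)\right)}{31} + 5\right) = 9768 \left(\left(39 + \left(6 + 1 \left(-1\right)\right)\right) \frac{1}{31} + 5\right) = 9768 \left(\left(39 + \left(6 - 1\right)\right) \frac{1}{31} + 5\right) = 9768 \left(\left(39 + 5\right) \frac{1}{31} + 5\right) = 9768 \left(44 \cdot \frac{1}{31} + 5\right) = 9768 \left(\frac{44}{31} + 5\right) = 9768 \cdot \frac{199}{31} = \frac{1943832}{31}$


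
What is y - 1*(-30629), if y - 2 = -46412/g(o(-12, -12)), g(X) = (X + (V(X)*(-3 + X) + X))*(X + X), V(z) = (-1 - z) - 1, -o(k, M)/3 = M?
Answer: 651716759/21276 ≈ 30632.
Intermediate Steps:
o(k, M) = -3*M
V(z) = -2 - z
g(X) = 2*X*(2*X + (-3 + X)*(-2 - X)) (g(X) = (X + ((-2 - X)*(-3 + X) + X))*(X + X) = (X + ((-3 + X)*(-2 - X) + X))*(2*X) = (X + (X + (-3 + X)*(-2 - X)))*(2*X) = (2*X + (-3 + X)*(-2 - X))*(2*X) = 2*X*(2*X + (-3 + X)*(-2 - X)))
y = 54155/21276 (y = 2 - 46412*1/(72*(6 - (-3*(-12))² + 3*(-3*(-12)))) = 2 - 46412*1/(72*(6 - 1*36² + 3*36)) = 2 - 46412*1/(72*(6 - 1*1296 + 108)) = 2 - 46412*1/(72*(6 - 1296 + 108)) = 2 - 46412/(2*36*(-1182)) = 2 - 46412/(-85104) = 2 - 46412*(-1/85104) = 2 + 11603/21276 = 54155/21276 ≈ 2.5454)
y - 1*(-30629) = 54155/21276 - 1*(-30629) = 54155/21276 + 30629 = 651716759/21276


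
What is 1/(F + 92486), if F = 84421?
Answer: 1/176907 ≈ 5.6527e-6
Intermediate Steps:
1/(F + 92486) = 1/(84421 + 92486) = 1/176907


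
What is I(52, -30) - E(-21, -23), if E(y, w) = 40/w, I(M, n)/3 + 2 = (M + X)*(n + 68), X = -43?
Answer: 23500/23 ≈ 1021.7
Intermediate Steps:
I(M, n) = -6 + 3*(-43 + M)*(68 + n) (I(M, n) = -6 + 3*((M - 43)*(n + 68)) = -6 + 3*((-43 + M)*(68 + n)) = -6 + 3*(-43 + M)*(68 + n))
I(52, -30) - E(-21, -23) = (-8778 - 129*(-30) + 204*52 + 3*52*(-30)) - 40/(-23) = (-8778 + 3870 + 10608 - 4680) - 40*(-1)/23 = 1020 - 1*(-40/23) = 1020 + 40/23 = 23500/23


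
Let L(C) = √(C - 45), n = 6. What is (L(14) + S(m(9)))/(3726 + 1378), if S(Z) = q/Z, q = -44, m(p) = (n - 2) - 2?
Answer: -1/232 + I*√31/5104 ≈ -0.0043103 + 0.0010909*I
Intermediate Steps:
m(p) = 2 (m(p) = (6 - 2) - 2 = 4 - 2 = 2)
S(Z) = -44/Z
L(C) = √(-45 + C)
(L(14) + S(m(9)))/(3726 + 1378) = (√(-45 + 14) - 44/2)/(3726 + 1378) = (√(-31) - 44*½)/5104 = (I*√31 - 22)*(1/5104) = (-22 + I*√31)*(1/5104) = -1/232 + I*√31/5104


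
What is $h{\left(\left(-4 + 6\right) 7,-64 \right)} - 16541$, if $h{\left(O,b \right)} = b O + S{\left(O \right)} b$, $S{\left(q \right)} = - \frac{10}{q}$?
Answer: $- \frac{121739}{7} \approx -17391.0$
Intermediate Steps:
$h{\left(O,b \right)} = O b - \frac{10 b}{O}$ ($h{\left(O,b \right)} = b O + - \frac{10}{O} b = O b - \frac{10 b}{O}$)
$h{\left(\left(-4 + 6\right) 7,-64 \right)} - 16541 = - \frac{64 \left(-10 + \left(\left(-4 + 6\right) 7\right)^{2}\right)}{\left(-4 + 6\right) 7} - 16541 = - \frac{64 \left(-10 + \left(2 \cdot 7\right)^{2}\right)}{2 \cdot 7} - 16541 = - \frac{64 \left(-10 + 14^{2}\right)}{14} - 16541 = \left(-64\right) \frac{1}{14} \left(-10 + 196\right) - 16541 = \left(-64\right) \frac{1}{14} \cdot 186 - 16541 = - \frac{5952}{7} - 16541 = - \frac{121739}{7}$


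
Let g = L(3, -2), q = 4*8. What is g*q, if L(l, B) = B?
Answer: -64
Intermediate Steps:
q = 32
g = -2
g*q = -2*32 = -64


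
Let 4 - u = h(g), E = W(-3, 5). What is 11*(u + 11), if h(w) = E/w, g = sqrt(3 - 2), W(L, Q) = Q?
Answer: 110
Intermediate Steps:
E = 5
g = 1 (g = sqrt(1) = 1)
h(w) = 5/w
u = -1 (u = 4 - 5/1 = 4 - 5 = -1)
11*(u + 11) = 11*(-1 + 11) = 11*10 = 110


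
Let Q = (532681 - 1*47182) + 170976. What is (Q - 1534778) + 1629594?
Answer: 751291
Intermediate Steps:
Q = 656475 (Q = (532681 - 47182) + 170976 = 485499 + 170976 = 656475)
(Q - 1534778) + 1629594 = (656475 - 1534778) + 1629594 = -878303 + 1629594 = 751291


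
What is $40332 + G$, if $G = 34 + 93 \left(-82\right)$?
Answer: $32740$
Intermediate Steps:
$G = -7592$ ($G = 34 - 7626 = -7592$)
$40332 + G = 40332 - 7592 = 32740$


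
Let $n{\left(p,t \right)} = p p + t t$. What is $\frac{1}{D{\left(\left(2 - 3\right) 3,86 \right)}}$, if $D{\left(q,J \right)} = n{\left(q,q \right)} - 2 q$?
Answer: $\frac{1}{24} \approx 0.041667$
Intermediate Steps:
$n{\left(p,t \right)} = p^{2} + t^{2}$
$D{\left(q,J \right)} = - 2 q + 2 q^{2}$ ($D{\left(q,J \right)} = \left(q^{2} + q^{2}\right) - 2 q = 2 q^{2} - 2 q = - 2 q + 2 q^{2}$)
$\frac{1}{D{\left(\left(2 - 3\right) 3,86 \right)}} = \frac{1}{2 \left(2 - 3\right) 3 \left(-1 + \left(2 - 3\right) 3\right)} = \frac{1}{2 \left(\left(-1\right) 3\right) \left(-1 - 3\right)} = \frac{1}{2 \left(-3\right) \left(-1 - 3\right)} = \frac{1}{2 \left(-3\right) \left(-4\right)} = \frac{1}{24}$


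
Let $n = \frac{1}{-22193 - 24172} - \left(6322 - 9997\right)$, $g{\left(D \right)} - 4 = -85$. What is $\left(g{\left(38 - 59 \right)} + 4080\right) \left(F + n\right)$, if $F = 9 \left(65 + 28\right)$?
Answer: $\frac{278862105707}{15455} \approx 1.8043 \cdot 10^{7}$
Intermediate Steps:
$g{\left(D \right)} = -81$ ($g{\left(D \right)} = 4 - 85 = -81$)
$F = 837$ ($F = 9 \cdot 93 = 837$)
$n = \frac{170391374}{46365}$ ($n = \frac{1}{-46365} - \left(6322 - 9997\right) = - \frac{1}{46365} - -3675 = - \frac{1}{46365} + 3675 = \frac{170391374}{46365} \approx 3675.0$)
$\left(g{\left(38 - 59 \right)} + 4080\right) \left(F + n\right) = \left(-81 + 4080\right) \left(837 + \frac{170391374}{46365}\right) = 3999 \cdot \frac{209198879}{46365} = \frac{278862105707}{15455}$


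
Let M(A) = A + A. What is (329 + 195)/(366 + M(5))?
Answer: 131/94 ≈ 1.3936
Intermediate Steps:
M(A) = 2*A
(329 + 195)/(366 + M(5)) = (329 + 195)/(366 + 2*5) = 524/(366 + 10) = 524/376 = 524*(1/376) = 131/94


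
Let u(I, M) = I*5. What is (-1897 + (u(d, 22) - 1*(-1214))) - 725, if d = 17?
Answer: -1323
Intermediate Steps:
u(I, M) = 5*I
(-1897 + (u(d, 22) - 1*(-1214))) - 725 = (-1897 + (5*17 - 1*(-1214))) - 725 = (-1897 + (85 + 1214)) - 725 = (-1897 + 1299) - 725 = -598 - 725 = -1323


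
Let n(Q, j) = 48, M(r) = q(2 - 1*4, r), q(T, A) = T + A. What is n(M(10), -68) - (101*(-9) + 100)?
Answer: 857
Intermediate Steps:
q(T, A) = A + T
M(r) = -2 + r (M(r) = r + (2 - 1*4) = r + (2 - 4) = r - 2 = -2 + r)
n(M(10), -68) - (101*(-9) + 100) = 48 - (101*(-9) + 100) = 48 - (-909 + 100) = 48 - 1*(-809) = 48 + 809 = 857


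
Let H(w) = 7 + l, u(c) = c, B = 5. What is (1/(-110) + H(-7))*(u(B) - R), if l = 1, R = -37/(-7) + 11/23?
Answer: -108117/17710 ≈ -6.1049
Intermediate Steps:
R = 928/161 (R = -37*(-⅐) + 11*(1/23) = 37/7 + 11/23 = 928/161 ≈ 5.7640)
H(w) = 8 (H(w) = 7 + 1 = 8)
(1/(-110) + H(-7))*(u(B) - R) = (1/(-110) + 8)*(5 - 1*928/161) = (-1/110 + 8)*(5 - 928/161) = (879/110)*(-123/161) = -108117/17710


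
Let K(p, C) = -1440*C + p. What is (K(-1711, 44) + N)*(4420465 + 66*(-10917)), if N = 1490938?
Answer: 5275626625581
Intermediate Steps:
K(p, C) = p - 1440*C
(K(-1711, 44) + N)*(4420465 + 66*(-10917)) = ((-1711 - 1440*44) + 1490938)*(4420465 + 66*(-10917)) = ((-1711 - 63360) + 1490938)*(4420465 - 720522) = (-65071 + 1490938)*3699943 = 1425867*3699943 = 5275626625581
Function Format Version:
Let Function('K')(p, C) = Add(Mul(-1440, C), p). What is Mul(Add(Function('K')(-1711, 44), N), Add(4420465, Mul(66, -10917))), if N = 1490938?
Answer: 5275626625581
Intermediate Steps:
Function('K')(p, C) = Add(p, Mul(-1440, C))
Mul(Add(Function('K')(-1711, 44), N), Add(4420465, Mul(66, -10917))) = Mul(Add(Add(-1711, Mul(-1440, 44)), 1490938), Add(4420465, Mul(66, -10917))) = Mul(Add(Add(-1711, -63360), 1490938), Add(4420465, -720522)) = Mul(Add(-65071, 1490938), 3699943) = Mul(1425867, 3699943) = 5275626625581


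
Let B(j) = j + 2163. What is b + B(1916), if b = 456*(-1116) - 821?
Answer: -505638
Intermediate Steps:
B(j) = 2163 + j
b = -509717 (b = -508896 - 821 = -509717)
b + B(1916) = -509717 + (2163 + 1916) = -509717 + 4079 = -505638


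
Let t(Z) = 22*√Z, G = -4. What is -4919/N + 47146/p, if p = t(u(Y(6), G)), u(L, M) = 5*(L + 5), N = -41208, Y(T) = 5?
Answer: 4919/41208 + 2143*√2/10 ≈ 303.19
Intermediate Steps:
u(L, M) = 25 + 5*L (u(L, M) = 5*(5 + L) = 25 + 5*L)
p = 110*√2 (p = 22*√(25 + 5*5) = 22*√(25 + 25) = 22*√50 = 22*(5*√2) = 110*√2 ≈ 155.56)
-4919/N + 47146/p = -4919/(-41208) + 47146/((110*√2)) = -4919*(-1/41208) + 47146*(√2/220) = 4919/41208 + 2143*√2/10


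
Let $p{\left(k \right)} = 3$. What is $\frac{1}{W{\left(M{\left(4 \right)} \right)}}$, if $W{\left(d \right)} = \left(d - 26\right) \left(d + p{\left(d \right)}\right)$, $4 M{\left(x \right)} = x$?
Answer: $- \frac{1}{100} \approx -0.01$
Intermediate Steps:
$M{\left(x \right)} = \frac{x}{4}$
$W{\left(d \right)} = \left(-26 + d\right) \left(3 + d\right)$ ($W{\left(d \right)} = \left(d - 26\right) \left(d + 3\right) = \left(-26 + d\right) \left(3 + d\right)$)
$\frac{1}{W{\left(M{\left(4 \right)} \right)}} = \frac{1}{-78 + \left(\frac{1}{4} \cdot 4\right)^{2} - 23 \cdot \frac{1}{4} \cdot 4} = \frac{1}{-78 + 1^{2} - 23} = \frac{1}{-78 + 1 - 23} = \frac{1}{-100} = - \frac{1}{100}$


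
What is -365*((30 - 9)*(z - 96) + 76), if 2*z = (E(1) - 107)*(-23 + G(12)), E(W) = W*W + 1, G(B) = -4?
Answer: -20314075/2 ≈ -1.0157e+7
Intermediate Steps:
E(W) = 1 + W² (E(W) = W² + 1 = 1 + W²)
z = 2835/2 (z = (((1 + 1²) - 107)*(-23 - 4))/2 = (((1 + 1) - 107)*(-27))/2 = ((2 - 107)*(-27))/2 = (-105*(-27))/2 = (½)*2835 = 2835/2 ≈ 1417.5)
-365*((30 - 9)*(z - 96) + 76) = -365*((30 - 9)*(2835/2 - 96) + 76) = -365*(21*(2643/2) + 76) = -365*(55503/2 + 76) = -365*55655/2 = -20314075/2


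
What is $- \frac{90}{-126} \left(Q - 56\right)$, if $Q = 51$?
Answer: $- \frac{25}{7} \approx -3.5714$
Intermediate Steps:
$- \frac{90}{-126} \left(Q - 56\right) = - \frac{90}{-126} \left(51 - 56\right) = \left(-90\right) \left(- \frac{1}{126}\right) \left(-5\right) = \frac{5}{7} \left(-5\right) = - \frac{25}{7}$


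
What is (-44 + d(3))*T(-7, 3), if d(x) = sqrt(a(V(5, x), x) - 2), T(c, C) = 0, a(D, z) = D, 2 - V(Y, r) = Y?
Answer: 0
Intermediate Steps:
V(Y, r) = 2 - Y
d(x) = I*sqrt(5) (d(x) = sqrt((2 - 1*5) - 2) = sqrt((2 - 5) - 2) = sqrt(-3 - 2) = sqrt(-5) = I*sqrt(5))
(-44 + d(3))*T(-7, 3) = (-44 + I*sqrt(5))*0 = 0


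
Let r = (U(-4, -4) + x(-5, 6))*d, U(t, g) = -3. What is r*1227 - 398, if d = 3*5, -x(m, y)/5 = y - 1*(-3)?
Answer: -883838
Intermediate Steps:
x(m, y) = -15 - 5*y (x(m, y) = -5*(y - 1*(-3)) = -5*(y + 3) = -5*(3 + y) = -15 - 5*y)
d = 15
r = -720 (r = (-3 + (-15 - 5*6))*15 = (-3 + (-15 - 30))*15 = (-3 - 45)*15 = -48*15 = -720)
r*1227 - 398 = -720*1227 - 398 = -883440 - 398 = -883838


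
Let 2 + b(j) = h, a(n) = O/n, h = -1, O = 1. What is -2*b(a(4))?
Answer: 6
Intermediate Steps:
a(n) = 1/n
b(j) = -3 (b(j) = -2 - 1 = -3)
-2*b(a(4)) = -2*(-3) = 6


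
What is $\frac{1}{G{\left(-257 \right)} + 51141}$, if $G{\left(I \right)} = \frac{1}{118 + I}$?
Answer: $\frac{139}{7108598} \approx 1.9554 \cdot 10^{-5}$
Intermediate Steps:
$\frac{1}{G{\left(-257 \right)} + 51141} = \frac{1}{\frac{1}{118 - 257} + 51141} = \frac{1}{\frac{1}{-139} + 51141} = \frac{1}{- \frac{1}{139} + 51141} = \frac{1}{\frac{7108598}{139}} = \frac{139}{7108598}$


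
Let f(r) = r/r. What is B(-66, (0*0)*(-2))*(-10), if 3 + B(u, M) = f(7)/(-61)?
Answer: 1840/61 ≈ 30.164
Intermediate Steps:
f(r) = 1
B(u, M) = -184/61 (B(u, M) = -3 + 1/(-61) = -3 + 1*(-1/61) = -3 - 1/61 = -184/61)
B(-66, (0*0)*(-2))*(-10) = -184/61*(-10) = 1840/61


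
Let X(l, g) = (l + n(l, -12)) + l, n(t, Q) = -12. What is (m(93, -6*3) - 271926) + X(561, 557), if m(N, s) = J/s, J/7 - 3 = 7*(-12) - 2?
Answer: -4874107/18 ≈ -2.7078e+5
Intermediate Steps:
J = -581 (J = 21 + 7*(7*(-12) - 2) = 21 + 7*(-84 - 2) = 21 + 7*(-86) = 21 - 602 = -581)
m(N, s) = -581/s
X(l, g) = -12 + 2*l (X(l, g) = (l - 12) + l = (-12 + l) + l = -12 + 2*l)
(m(93, -6*3) - 271926) + X(561, 557) = (-581/((-6*3)) - 271926) + (-12 + 2*561) = (-581/(-18) - 271926) + (-12 + 1122) = (-581*(-1/18) - 271926) + 1110 = (581/18 - 271926) + 1110 = -4894087/18 + 1110 = -4874107/18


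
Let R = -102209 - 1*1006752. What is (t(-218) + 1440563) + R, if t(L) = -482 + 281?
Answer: 331401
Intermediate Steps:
t(L) = -201
R = -1108961 (R = -102209 - 1006752 = -1108961)
(t(-218) + 1440563) + R = (-201 + 1440563) - 1108961 = 1440362 - 1108961 = 331401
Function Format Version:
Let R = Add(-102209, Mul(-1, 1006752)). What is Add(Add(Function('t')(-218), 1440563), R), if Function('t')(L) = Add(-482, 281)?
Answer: 331401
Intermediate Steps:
Function('t')(L) = -201
R = -1108961 (R = Add(-102209, -1006752) = -1108961)
Add(Add(Function('t')(-218), 1440563), R) = Add(Add(-201, 1440563), -1108961) = Add(1440362, -1108961) = 331401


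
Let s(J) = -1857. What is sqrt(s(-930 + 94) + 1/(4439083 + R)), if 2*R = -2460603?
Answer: I*sqrt(76480758280270307)/6417563 ≈ 43.093*I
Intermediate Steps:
R = -2460603/2 (R = (1/2)*(-2460603) = -2460603/2 ≈ -1.2303e+6)
sqrt(s(-930 + 94) + 1/(4439083 + R)) = sqrt(-1857 + 1/(4439083 - 2460603/2)) = sqrt(-1857 + 1/(6417563/2)) = sqrt(-1857 + 2/6417563) = sqrt(-11917414489/6417563) = I*sqrt(76480758280270307)/6417563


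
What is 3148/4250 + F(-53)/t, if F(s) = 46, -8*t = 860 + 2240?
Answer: 40974/65875 ≈ 0.62200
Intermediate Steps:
t = -775/2 (t = -(860 + 2240)/8 = -⅛*3100 = -775/2 ≈ -387.50)
3148/4250 + F(-53)/t = 3148/4250 + 46/(-775/2) = 3148*(1/4250) + 46*(-2/775) = 1574/2125 - 92/775 = 40974/65875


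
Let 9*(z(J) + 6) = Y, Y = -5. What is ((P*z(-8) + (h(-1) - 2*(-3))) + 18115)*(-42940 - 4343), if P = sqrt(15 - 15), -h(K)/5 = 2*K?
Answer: -857288073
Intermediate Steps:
z(J) = -59/9 (z(J) = -6 + (1/9)*(-5) = -6 - 5/9 = -59/9)
h(K) = -10*K
P = 0 (P = sqrt(0) = 0)
((P*z(-8) + (h(-1) - 2*(-3))) + 18115)*(-42940 - 4343) = ((0*(-59/9) + (-10*(-1) - 2*(-3))) + 18115)*(-42940 - 4343) = ((0 + (10 + 6)) + 18115)*(-47283) = ((0 + 16) + 18115)*(-47283) = (16 + 18115)*(-47283) = 18131*(-47283) = -857288073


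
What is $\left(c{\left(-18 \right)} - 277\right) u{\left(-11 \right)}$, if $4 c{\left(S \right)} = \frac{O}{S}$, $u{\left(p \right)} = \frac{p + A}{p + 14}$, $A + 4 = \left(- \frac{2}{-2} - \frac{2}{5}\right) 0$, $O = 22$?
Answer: $\frac{49915}{36} \approx 1386.5$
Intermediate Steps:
$A = -4$ ($A = -4 + \left(- \frac{2}{-2} - \frac{2}{5}\right) 0 = -4 + \left(\left(-2\right) \left(- \frac{1}{2}\right) - \frac{2}{5}\right) 0 = -4 + \left(1 - \frac{2}{5}\right) 0 = -4 + \frac{3}{5} \cdot 0 = -4 + 0 = -4$)
$u{\left(p \right)} = \frac{-4 + p}{14 + p}$ ($u{\left(p \right)} = \frac{p - 4}{p + 14} = \frac{-4 + p}{14 + p}$)
$c{\left(S \right)} = \frac{11}{2 S}$ ($c{\left(S \right)} = \frac{22 \frac{1}{S}}{4} = \frac{11}{2 S}$)
$\left(c{\left(-18 \right)} - 277\right) u{\left(-11 \right)} = \left(\frac{11}{2 \left(-18\right)} - 277\right) \frac{-4 - 11}{14 - 11} = \left(\frac{11}{2} \left(- \frac{1}{18}\right) - 277\right) \frac{1}{3} \left(-15\right) = \left(- \frac{11}{36} - 277\right) \frac{1}{3} \left(-15\right) = \left(- \frac{9983}{36}\right) \left(-5\right) = \frac{49915}{36}$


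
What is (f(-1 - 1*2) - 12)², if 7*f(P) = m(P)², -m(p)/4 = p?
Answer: 3600/49 ≈ 73.469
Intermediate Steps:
m(p) = -4*p
f(P) = 16*P²/7 (f(P) = (-4*P)²/7 = (16*P²)/7 = 16*P²/7)
(f(-1 - 1*2) - 12)² = (16*(-1 - 1*2)²/7 - 12)² = (16*(-1 - 2)²/7 - 12)² = ((16/7)*(-3)² - 12)² = ((16/7)*9 - 12)² = (144/7 - 12)² = (60/7)² = 3600/49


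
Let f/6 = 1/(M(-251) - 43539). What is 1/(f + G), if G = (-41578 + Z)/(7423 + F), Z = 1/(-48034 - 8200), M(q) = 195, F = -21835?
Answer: 60985941702/175933376159 ≈ 0.34664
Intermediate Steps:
Z = -1/56234 (Z = 1/(-56234) = -1/56234 ≈ -1.7783e-5)
G = 779365751/270148136 (G = (-41578 - 1/56234)/(7423 - 21835) = -2338097253/56234/(-14412) = -2338097253/56234*(-1/14412) = 779365751/270148136 ≈ 2.8850)
f = -1/7224 (f = 6/(195 - 43539) = 6/(-43344) = 6*(-1/43344) = -1/7224 ≈ -0.00013843)
1/(f + G) = 1/(-1/7224 + 779365751/270148136) = 1/(175933376159/60985941702) = 60985941702/175933376159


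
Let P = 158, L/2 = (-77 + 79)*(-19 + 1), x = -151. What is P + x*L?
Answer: 11030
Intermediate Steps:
L = -72 (L = 2*((-77 + 79)*(-19 + 1)) = 2*(2*(-18)) = 2*(-36) = -72)
P + x*L = 158 - 151*(-72) = 158 + 10872 = 11030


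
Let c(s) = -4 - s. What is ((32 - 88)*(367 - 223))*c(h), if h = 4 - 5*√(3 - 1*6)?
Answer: 64512 - 40320*I*√3 ≈ 64512.0 - 69836.0*I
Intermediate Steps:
h = 4 - 5*I*√3 (h = 4 - 5*√(3 - 6) = 4 - 5*I*√3 ≈ 4.0 - 8.6602*I)
((32 - 88)*(367 - 223))*c(h) = ((32 - 88)*(367 - 223))*(-4 - (4 - 5*I*√3)) = (-56*144)*(-4 + (-4 + 5*I*√3)) = -8064*(-8 + 5*I*√3) = 64512 - 40320*I*√3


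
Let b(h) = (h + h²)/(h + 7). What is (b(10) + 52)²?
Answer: 988036/289 ≈ 3418.8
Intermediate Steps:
b(h) = (h + h²)/(7 + h)
(b(10) + 52)² = (10*(1 + 10)/(7 + 10) + 52)² = (10*11/17 + 52)² = (10*(1/17)*11 + 52)² = (110/17 + 52)² = (994/17)² = 988036/289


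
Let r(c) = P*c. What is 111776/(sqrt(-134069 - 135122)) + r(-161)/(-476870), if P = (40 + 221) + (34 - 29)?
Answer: 21413/238435 - 111776*I*sqrt(269191)/269191 ≈ 0.089806 - 215.44*I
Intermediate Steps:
P = 266 (P = 261 + 5 = 266)
r(c) = 266*c
111776/(sqrt(-134069 - 135122)) + r(-161)/(-476870) = 111776/(sqrt(-134069 - 135122)) + (266*(-161))/(-476870) = 111776/(sqrt(-269191)) - 42826*(-1/476870) = 111776/((I*sqrt(269191))) + 21413/238435 = 111776*(-I*sqrt(269191)/269191) + 21413/238435 = -111776*I*sqrt(269191)/269191 + 21413/238435 = 21413/238435 - 111776*I*sqrt(269191)/269191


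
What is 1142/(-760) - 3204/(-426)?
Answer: 162379/26980 ≈ 6.0185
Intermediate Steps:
1142/(-760) - 3204/(-426) = 1142*(-1/760) - 3204*(-1/426) = -571/380 + 534/71 = 162379/26980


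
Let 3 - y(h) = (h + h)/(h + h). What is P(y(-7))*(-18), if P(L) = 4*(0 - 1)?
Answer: 72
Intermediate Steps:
y(h) = 2 (y(h) = 3 - (h + h)/(h + h) = 3 - 2*h/(2*h) = 3 - 2*h*1/(2*h) = 3 - 1*1 = 3 - 1 = 2)
P(L) = -4 (P(L) = 4*(-1) = -4)
P(y(-7))*(-18) = -4*(-18) = 72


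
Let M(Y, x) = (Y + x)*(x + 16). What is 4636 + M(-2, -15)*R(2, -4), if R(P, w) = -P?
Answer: 4670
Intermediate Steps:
M(Y, x) = (16 + x)*(Y + x) (M(Y, x) = (Y + x)*(16 + x) = (16 + x)*(Y + x))
4636 + M(-2, -15)*R(2, -4) = 4636 + ((-15)² + 16*(-2) + 16*(-15) - 2*(-15))*(-1*2) = 4636 + (225 - 32 - 240 + 30)*(-2) = 4636 - 17*(-2) = 4636 + 34 = 4670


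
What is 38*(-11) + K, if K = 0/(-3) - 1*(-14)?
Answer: -404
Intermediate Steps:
K = 14 (K = 0*(-⅓) + 14 = 0 + 14 = 14)
38*(-11) + K = 38*(-11) + 14 = -418 + 14 = -404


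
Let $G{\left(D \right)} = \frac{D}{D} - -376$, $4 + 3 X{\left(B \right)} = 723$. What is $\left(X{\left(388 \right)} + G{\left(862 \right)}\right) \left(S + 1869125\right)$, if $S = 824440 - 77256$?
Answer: $1613390550$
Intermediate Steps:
$S = 747184$
$X{\left(B \right)} = \frac{719}{3}$ ($X{\left(B \right)} = - \frac{4}{3} + \frac{1}{3} \cdot 723 = - \frac{4}{3} + 241 = \frac{719}{3}$)
$G{\left(D \right)} = 377$ ($G{\left(D \right)} = 1 + 376 = 377$)
$\left(X{\left(388 \right)} + G{\left(862 \right)}\right) \left(S + 1869125\right) = \left(\frac{719}{3} + 377\right) \left(747184 + 1869125\right) = \frac{1850}{3} \cdot 2616309 = 1613390550$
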